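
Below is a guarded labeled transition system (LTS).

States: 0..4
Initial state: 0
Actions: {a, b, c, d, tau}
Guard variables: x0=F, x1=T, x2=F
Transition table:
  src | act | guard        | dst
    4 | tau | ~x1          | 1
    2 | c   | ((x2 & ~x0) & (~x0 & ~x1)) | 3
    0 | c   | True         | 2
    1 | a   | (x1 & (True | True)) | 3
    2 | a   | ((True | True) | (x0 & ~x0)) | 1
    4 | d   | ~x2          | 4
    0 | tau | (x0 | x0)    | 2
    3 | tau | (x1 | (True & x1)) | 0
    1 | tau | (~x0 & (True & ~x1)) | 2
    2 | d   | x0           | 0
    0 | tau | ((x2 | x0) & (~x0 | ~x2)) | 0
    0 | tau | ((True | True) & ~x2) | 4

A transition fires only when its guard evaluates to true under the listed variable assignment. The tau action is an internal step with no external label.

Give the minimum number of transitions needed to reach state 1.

Layered search for 1:
  depth 0: {0}
  depth 1: {2,4}
  depth 2: {1}
1 enters at depth 2; path c·a

Answer: 2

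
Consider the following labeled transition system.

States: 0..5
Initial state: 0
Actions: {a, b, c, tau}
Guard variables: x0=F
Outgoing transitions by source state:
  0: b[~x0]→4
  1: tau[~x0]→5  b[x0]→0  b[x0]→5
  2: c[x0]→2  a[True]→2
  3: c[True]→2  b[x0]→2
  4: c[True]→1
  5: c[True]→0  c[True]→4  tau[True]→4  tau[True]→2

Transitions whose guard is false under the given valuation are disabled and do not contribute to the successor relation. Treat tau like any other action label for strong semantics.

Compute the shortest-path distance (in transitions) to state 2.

Answer: 4

Analysis:
Breadth-first toward 2:
  L0 = {0}
  L1 = {4}
  L2 = {1}
  L3 = {5}
  L4 = {2}
2 enters at depth 4; path b·c·tau·tau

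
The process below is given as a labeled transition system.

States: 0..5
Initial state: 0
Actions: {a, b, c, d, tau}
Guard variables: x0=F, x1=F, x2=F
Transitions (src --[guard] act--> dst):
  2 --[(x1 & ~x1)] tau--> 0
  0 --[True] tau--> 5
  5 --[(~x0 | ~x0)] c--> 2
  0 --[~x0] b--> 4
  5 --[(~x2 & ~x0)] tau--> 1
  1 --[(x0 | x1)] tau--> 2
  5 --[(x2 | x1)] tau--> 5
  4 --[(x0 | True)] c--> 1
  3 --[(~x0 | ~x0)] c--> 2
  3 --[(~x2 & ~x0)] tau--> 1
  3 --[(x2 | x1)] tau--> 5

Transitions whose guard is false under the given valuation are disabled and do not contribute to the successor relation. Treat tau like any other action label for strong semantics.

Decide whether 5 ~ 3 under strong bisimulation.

Refine partition for ~:
  round 0: {{0,1,2,3,4,5}}
  round 1: {{0},{1,2},{3,5},{4}}
Fixed point at round 2; 4 class(es).
5∈{3,5}, 3∈{3,5}

Answer: BISIMILAR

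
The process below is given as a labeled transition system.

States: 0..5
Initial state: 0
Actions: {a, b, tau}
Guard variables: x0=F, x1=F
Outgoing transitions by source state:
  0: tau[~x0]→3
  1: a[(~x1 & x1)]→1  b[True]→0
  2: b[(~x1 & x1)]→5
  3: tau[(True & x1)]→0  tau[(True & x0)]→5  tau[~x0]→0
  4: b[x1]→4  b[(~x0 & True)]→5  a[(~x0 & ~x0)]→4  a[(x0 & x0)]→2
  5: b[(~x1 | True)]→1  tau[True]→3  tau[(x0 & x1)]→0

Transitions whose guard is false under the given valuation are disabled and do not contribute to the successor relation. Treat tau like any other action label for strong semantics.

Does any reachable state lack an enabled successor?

Answer: DEADLOCK-FREE

Trace:
R = {0,3}
  0: tau→3  [1 exit(s)]
  3: tau→0  [1 exit(s)]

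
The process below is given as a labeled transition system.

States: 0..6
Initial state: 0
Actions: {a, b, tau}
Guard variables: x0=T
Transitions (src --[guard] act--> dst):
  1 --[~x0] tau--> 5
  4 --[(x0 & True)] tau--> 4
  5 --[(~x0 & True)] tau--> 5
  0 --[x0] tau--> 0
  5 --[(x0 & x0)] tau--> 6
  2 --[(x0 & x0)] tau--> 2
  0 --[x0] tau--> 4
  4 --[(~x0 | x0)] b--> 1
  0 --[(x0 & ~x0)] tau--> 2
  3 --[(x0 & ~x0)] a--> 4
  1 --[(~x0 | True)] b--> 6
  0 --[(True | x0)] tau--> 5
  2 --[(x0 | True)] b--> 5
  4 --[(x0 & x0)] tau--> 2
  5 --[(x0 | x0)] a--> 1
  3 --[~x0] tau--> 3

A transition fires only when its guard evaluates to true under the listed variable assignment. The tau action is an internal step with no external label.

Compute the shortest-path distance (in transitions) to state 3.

Answer: UNREACHABLE

Analysis:
Layered search for 3:
  depth 0: {0}
  depth 1: {4,5}
  depth 2: {1,2,6}
3 never appears.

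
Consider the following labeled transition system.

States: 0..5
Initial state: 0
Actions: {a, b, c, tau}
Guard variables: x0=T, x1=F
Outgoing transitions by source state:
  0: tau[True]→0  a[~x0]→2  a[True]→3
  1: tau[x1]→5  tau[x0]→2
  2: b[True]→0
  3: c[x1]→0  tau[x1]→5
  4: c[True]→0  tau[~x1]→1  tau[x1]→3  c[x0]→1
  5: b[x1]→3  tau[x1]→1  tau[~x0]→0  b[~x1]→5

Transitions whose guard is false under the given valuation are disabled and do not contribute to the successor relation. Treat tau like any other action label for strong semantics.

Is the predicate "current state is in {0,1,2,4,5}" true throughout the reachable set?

Safe = {0,1,2,4,5}
Reachable = {0,3}
  0: ✓
  3: ✗ unsafe
reach 3 via a — violates

Answer: INVARIANT VIOLATED at state 3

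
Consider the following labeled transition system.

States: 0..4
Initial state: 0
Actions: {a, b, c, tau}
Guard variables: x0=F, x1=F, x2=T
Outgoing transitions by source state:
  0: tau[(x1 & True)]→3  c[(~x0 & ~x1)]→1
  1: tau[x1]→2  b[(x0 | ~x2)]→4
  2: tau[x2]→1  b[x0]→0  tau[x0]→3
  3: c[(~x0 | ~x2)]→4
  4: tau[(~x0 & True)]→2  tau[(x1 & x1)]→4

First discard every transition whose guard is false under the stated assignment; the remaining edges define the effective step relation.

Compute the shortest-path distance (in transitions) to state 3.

BFS to 3:
  depth 0: {0}
  depth 1: {1}
3 never appears.

Answer: UNREACHABLE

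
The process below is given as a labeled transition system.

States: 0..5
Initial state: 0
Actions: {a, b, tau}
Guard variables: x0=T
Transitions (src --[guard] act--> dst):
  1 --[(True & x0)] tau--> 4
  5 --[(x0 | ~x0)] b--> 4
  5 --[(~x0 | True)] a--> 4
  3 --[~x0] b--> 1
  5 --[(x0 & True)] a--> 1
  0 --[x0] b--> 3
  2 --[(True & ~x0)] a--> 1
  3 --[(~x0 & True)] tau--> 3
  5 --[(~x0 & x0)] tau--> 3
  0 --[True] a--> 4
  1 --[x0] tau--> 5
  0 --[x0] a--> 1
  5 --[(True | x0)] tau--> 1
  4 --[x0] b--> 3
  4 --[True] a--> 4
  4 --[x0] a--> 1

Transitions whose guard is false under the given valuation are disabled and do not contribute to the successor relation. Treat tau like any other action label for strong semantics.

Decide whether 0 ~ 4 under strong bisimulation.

Bisimulation quotient by refinement:
  π0 = {{0,1,2,3,4,5}}
  π1 = {{0,4},{1},{2,3},{5}}
stable after 2 split(s): 4 block(s)
class of 0: {0,4}; class of 4: {0,4}

Answer: BISIMILAR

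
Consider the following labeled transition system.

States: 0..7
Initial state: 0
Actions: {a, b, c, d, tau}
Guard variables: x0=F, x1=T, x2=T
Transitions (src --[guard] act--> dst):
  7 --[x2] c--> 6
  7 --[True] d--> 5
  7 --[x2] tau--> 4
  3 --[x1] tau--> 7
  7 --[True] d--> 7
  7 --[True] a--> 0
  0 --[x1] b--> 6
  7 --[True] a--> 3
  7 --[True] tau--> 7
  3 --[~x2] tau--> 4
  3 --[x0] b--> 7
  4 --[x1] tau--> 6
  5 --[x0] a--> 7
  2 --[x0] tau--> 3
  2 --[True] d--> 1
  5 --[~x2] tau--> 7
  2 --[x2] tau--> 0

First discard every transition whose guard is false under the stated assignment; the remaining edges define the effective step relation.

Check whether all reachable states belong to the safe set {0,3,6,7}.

Inv-set: {0,3,6,7}
Reachable = {0,6}
  0: ✓
  6: ✓

Answer: INVARIANT HOLDS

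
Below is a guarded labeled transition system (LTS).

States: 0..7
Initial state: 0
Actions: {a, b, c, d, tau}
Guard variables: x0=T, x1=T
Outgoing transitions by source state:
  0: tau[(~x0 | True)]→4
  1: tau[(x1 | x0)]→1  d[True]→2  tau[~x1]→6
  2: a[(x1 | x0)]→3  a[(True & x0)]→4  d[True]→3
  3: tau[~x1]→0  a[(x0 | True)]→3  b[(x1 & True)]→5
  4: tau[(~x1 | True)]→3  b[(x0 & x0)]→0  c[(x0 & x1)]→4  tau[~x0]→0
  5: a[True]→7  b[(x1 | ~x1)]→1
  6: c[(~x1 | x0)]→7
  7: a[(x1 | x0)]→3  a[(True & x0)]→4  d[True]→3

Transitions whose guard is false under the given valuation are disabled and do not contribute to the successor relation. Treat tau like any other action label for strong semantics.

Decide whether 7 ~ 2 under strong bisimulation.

Refine partition for ~:
  P[0] = {{0,1,2,3,4,5,6,7}}
  P[1] = {{0},{1},{2,7},{3,5},{4},{6}}
  P[2] = {{0},{1},{2,7},{3},{4},{5},{6}}
7 equivalence class(es) (converged in 3)
7∈{2,7}, 2∈{2,7}

Answer: BISIMILAR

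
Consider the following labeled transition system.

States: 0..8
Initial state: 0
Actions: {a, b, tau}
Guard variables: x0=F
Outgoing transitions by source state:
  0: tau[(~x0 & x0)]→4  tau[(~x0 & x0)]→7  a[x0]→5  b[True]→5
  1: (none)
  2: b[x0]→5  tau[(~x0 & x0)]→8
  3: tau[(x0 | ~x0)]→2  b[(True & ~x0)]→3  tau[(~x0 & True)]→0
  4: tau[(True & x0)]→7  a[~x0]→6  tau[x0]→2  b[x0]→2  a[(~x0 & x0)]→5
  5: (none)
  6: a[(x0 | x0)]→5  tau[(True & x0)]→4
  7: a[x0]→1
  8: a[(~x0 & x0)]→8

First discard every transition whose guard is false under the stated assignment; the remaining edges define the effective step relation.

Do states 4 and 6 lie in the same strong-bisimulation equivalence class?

Refine partition for ~:
  P[0] = {{0,1,2,3,4,5,6,7,8}}
  P[1] = {{0},{1,2,5,6,7,8},{3},{4}}
Fixed point at round 2; 4 class(es).
4∈{4}, 6∈{1,2,5,6,7,8}

Answer: NOT BISIMILAR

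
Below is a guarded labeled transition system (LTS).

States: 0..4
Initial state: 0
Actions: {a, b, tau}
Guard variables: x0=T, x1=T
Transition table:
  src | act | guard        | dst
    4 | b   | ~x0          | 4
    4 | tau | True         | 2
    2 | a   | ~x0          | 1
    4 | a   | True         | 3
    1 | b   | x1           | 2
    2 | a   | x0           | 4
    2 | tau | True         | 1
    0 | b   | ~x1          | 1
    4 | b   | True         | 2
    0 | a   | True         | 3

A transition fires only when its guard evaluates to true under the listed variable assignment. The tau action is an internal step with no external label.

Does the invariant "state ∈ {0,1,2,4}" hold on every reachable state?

Inv-set: {0,1,2,4}
Reachable = {0,3}
  0: safe
  3: ✗ unsafe
witness against invariant: a → 3

Answer: INVARIANT VIOLATED at state 3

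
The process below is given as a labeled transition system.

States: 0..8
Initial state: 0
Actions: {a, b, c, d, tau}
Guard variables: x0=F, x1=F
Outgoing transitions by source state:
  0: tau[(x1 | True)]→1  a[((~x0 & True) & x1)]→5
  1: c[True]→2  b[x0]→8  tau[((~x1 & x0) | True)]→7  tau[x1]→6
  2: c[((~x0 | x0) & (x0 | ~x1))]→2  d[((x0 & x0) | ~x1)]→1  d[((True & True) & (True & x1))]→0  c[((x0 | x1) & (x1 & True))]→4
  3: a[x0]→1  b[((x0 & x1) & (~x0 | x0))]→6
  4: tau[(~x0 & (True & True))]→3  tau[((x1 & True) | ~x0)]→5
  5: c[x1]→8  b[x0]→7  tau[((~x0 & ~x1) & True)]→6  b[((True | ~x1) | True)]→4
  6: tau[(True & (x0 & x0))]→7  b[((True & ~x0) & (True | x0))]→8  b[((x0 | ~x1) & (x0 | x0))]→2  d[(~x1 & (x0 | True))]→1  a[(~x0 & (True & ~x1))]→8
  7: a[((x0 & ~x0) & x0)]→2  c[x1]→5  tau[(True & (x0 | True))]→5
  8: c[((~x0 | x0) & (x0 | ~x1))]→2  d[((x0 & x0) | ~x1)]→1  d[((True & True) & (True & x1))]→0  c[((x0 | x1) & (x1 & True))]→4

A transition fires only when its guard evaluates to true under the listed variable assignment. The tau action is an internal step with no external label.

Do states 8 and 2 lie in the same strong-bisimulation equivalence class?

Answer: BISIMILAR

Analysis:
Refine partition for ~:
  round 0: {{0,1,2,3,4,5,6,7,8}}
  round 1: {{0,4,7},{1},{2,8},{3},{5},{6}}
  round 2: {{0},{1},{2,8},{3},{4},{5},{6},{7}}
stable after 3 split(s): 8 block(s)
8∈{2,8}, 2∈{2,8}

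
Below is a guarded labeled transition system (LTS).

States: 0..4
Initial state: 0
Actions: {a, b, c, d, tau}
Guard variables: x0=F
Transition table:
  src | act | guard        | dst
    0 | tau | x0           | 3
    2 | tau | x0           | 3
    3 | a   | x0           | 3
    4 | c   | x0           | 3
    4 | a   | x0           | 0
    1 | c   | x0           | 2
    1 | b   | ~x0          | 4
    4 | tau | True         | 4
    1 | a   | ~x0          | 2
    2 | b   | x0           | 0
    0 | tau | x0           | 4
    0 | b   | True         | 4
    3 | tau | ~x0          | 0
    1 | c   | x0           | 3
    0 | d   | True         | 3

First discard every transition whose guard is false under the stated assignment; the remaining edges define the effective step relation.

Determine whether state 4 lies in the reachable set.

Answer: REACHABLE

Analysis:
6 transition(s) survive guard evaluation.
L0 = {0}
L1 = {3,4}  now seen {0,3,4}
Reach set: {0,3,4}
witness 4: b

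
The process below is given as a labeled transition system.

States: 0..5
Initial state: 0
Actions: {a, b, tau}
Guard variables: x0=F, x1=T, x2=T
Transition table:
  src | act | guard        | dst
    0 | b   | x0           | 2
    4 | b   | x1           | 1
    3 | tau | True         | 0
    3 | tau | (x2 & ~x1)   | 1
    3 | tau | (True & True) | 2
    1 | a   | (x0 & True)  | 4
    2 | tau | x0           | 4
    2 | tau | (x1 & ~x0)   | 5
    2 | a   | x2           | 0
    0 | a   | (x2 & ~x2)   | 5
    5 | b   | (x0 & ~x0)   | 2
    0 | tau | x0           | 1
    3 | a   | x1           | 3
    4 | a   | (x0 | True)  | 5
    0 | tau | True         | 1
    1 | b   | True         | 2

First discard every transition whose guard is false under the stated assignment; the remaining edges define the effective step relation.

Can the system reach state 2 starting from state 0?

9 transition(s) survive guard evaluation.
L0 = {0}
L1 = {1}  total {0,1}
L2 = {2}  total {0,1,2}
L3 = {5}  total {0,1,2,5}
Reachable = {0,1,2,5}
Path to 2: tau·b

Answer: REACHABLE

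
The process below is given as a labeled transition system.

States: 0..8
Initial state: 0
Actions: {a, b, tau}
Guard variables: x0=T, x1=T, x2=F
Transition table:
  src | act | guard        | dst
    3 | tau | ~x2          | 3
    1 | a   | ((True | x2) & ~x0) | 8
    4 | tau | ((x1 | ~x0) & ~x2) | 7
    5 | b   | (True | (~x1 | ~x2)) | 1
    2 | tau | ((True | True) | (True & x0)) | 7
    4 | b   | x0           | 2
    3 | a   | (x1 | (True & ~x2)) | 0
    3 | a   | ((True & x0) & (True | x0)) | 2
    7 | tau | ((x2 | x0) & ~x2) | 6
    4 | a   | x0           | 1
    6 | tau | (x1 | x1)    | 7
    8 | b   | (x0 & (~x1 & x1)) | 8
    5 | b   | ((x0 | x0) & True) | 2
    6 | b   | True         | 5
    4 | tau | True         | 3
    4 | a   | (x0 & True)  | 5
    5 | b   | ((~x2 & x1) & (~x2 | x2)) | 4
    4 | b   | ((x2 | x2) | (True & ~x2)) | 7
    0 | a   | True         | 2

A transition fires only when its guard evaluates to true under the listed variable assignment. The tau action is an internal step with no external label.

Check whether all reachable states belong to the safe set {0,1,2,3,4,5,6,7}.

Answer: INVARIANT HOLDS

Working:
Safe = {0,1,2,3,4,5,6,7}
Reachable = {0,1,2,3,4,5,6,7}
  0: ✓
  1: ✓
  2: ✓
  3: ✓
  4: ✓
  5: ✓
  6: ✓
  7: ✓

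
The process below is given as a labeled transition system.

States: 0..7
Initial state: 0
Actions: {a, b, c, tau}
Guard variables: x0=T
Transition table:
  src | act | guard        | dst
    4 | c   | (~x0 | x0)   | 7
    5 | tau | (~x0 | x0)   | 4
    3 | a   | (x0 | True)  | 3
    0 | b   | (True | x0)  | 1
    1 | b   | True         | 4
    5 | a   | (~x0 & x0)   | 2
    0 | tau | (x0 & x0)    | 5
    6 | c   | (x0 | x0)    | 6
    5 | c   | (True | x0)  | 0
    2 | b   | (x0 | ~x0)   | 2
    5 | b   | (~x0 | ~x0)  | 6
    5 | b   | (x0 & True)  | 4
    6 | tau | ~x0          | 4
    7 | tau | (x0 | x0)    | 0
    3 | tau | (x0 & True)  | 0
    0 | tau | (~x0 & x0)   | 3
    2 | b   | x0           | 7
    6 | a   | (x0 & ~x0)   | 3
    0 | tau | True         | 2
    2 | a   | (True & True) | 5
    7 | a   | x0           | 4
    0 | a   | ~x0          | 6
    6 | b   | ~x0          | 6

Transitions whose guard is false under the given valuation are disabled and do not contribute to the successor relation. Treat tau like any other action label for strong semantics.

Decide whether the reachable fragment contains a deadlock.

Reach set: {0,1,2,4,5,7}
  0: b→1  tau→2  tau→5  [3 out]
  1: b→4  [1 out]
  2: a→5  b→2  b→7  [3 out]
  4: c→7  [1 out]
  5: b→4  c→0  tau→4  [3 out]
  7: a→4  tau→0  [2 out]

Answer: DEADLOCK-FREE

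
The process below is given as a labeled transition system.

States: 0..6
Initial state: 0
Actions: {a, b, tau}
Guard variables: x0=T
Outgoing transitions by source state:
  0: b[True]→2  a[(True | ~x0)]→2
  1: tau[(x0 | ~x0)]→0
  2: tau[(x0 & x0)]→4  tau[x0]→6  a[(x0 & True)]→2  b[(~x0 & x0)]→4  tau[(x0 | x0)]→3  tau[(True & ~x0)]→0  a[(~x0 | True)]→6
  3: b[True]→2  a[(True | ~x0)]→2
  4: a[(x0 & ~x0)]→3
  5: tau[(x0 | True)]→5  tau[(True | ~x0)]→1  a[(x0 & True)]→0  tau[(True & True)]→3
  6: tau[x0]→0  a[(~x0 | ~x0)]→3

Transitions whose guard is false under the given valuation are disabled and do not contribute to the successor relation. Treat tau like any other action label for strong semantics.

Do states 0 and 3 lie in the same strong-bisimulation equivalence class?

Bisimulation quotient by refinement:
  π0 = {{0,1,2,3,4,5,6}}
  π1 = {{0,3},{1,6},{2,5},{4}}
  π2 = {{0,3},{1,6},{2},{4},{5}}
stable after 3 split(s): 5 block(s)
class of 0: {0,3}; class of 3: {0,3}

Answer: BISIMILAR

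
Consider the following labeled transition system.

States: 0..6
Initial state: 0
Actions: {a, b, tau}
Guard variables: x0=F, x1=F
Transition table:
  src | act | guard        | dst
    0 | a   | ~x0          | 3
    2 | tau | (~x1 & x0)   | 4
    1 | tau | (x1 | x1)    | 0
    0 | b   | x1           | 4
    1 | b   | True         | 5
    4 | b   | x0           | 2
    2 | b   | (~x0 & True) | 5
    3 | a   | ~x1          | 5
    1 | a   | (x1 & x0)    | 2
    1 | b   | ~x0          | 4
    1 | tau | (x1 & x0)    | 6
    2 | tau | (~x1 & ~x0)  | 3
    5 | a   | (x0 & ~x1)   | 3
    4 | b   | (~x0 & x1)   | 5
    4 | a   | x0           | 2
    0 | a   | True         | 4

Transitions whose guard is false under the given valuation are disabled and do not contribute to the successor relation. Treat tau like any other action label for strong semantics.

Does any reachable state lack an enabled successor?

Answer: DEADLOCK at state 4

Analysis:
Reachable = {0,3,4,5}
  0: a→3  a→4  [2 out]
  3: a→5  [1 out]
  4: ∅  [no exit]
  5: ∅  [no exit]
witness 4: a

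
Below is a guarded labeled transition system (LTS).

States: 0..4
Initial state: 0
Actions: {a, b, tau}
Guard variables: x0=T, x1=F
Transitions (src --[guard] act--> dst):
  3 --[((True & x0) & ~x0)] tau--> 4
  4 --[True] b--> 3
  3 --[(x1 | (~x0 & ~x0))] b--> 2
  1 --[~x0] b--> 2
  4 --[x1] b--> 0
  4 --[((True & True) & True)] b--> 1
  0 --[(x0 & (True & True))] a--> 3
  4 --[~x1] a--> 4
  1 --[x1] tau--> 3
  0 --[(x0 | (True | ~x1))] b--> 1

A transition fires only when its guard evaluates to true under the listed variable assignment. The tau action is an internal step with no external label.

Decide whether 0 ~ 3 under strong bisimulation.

Answer: NOT BISIMILAR

Working:
Refine partition for ~:
  P[0] = {{0,1,2,3,4}}
  P[1] = {{0,4},{1,2,3}}
  P[2] = {{0},{1,2,3},{4}}
3 equivalence class(es) (converged in 3)
[0]={0}  [3]={1,2,3}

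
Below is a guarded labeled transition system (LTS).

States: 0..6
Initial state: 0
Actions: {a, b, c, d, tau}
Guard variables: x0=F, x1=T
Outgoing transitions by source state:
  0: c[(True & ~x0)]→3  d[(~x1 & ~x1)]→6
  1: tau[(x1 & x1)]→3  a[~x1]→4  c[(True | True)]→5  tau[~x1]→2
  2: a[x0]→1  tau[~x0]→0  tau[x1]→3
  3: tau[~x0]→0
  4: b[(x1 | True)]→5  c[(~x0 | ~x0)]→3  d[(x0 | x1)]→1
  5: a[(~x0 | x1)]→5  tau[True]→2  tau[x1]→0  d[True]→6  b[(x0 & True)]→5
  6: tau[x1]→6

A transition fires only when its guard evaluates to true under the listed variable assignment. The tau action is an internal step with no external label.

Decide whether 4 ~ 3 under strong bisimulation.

Bisimulation quotient by refinement:
  P[0] = {{0,1,2,3,4,5,6}}
  P[1] = {{0},{1},{2,3,6},{4},{5}}
  P[2] = {{0},{1},{2},{3},{4},{5},{6}}
7 equivalence class(es) (converged in 3)
[4]={4}  [3]={3}

Answer: NOT BISIMILAR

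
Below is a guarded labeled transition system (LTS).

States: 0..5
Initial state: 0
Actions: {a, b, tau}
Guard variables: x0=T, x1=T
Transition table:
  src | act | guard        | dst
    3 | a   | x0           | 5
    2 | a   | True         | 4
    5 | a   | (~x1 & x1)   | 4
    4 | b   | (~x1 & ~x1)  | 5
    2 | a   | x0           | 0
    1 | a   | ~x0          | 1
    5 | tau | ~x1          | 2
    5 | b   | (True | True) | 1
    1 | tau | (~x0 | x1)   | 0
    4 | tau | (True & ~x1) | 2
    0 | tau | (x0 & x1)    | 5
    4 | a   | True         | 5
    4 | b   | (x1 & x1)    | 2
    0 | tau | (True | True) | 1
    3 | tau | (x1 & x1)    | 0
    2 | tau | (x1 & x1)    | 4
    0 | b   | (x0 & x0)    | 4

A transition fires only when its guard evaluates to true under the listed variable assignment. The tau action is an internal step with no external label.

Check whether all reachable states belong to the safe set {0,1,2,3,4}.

Answer: INVARIANT VIOLATED at state 5

Trace:
Inv-set: {0,1,2,3,4}
Reach set: {0,1,2,4,5}
  0: ✓
  1: ✓
  2: ✓
  4: ✓
  5: ✗ unsafe
reach 5 via tau — violates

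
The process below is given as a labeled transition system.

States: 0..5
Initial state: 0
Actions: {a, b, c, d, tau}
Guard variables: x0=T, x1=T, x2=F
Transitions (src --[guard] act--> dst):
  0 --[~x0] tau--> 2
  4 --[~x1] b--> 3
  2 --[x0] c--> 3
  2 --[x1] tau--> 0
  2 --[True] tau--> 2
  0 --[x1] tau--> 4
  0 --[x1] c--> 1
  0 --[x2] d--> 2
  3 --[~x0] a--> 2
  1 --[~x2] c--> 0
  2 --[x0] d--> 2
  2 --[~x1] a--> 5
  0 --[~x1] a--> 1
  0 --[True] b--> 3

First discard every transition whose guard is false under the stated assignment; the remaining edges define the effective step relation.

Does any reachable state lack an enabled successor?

R = {0,1,3,4}
  0: b→3  c→1  tau→4  [3 out]
  1: c→0  [1 out]
  3: ∅  [STUCK]
  4: ∅  [STUCK]
trace reaching 3: b

Answer: DEADLOCK at state 3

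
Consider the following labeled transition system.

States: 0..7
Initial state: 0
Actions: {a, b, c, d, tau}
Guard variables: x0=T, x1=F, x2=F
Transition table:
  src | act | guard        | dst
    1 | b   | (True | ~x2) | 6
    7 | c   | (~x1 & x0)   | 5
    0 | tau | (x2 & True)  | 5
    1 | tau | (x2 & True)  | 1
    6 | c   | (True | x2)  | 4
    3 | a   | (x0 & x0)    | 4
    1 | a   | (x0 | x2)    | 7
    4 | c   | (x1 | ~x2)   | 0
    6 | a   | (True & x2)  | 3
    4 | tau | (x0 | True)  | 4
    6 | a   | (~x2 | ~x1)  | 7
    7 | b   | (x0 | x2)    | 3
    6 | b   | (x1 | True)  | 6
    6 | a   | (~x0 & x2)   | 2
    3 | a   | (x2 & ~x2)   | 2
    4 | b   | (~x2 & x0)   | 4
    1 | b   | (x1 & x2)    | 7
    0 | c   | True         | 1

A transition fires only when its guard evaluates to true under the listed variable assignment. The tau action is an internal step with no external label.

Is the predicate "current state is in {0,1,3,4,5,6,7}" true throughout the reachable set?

Answer: INVARIANT HOLDS

Trace:
Allowed set {0,1,3,4,5,6,7}
Reach set: {0,1,3,4,5,6,7}
  0: ok
  1: ok
  3: ok
  4: ok
  5: ok
  6: ok
  7: ok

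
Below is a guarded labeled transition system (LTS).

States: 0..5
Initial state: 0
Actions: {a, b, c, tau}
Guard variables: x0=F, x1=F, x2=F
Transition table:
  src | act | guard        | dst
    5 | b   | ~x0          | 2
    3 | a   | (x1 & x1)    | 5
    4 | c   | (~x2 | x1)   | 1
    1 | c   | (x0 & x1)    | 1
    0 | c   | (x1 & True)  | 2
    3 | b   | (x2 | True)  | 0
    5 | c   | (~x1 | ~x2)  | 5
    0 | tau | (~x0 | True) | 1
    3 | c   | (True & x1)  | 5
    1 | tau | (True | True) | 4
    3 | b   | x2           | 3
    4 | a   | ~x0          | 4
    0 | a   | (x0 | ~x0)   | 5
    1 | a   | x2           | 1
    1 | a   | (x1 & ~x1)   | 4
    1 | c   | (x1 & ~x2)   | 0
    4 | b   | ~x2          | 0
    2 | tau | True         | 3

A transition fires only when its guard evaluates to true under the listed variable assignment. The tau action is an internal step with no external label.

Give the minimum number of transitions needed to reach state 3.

Answer: 3

Working:
Breadth-first toward 3:
  depth 0: {0}
  depth 1: {1,5}
  depth 2: {2,4}
  depth 3: {3}
3 enters at depth 3; path a·b·tau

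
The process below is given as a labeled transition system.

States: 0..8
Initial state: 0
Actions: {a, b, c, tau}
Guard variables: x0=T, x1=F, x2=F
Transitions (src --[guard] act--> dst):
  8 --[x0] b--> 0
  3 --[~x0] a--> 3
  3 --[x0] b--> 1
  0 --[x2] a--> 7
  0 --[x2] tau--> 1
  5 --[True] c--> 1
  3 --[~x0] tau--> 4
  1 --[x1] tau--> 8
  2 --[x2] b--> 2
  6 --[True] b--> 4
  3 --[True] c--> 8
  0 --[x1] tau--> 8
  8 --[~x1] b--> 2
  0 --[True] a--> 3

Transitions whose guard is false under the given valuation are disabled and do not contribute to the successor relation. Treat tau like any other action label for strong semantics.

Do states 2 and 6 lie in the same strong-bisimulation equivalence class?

Refine partition for ~:
  P[0] = {{0,1,2,3,4,5,6,7,8}}
  P[1] = {{0},{1,2,4,7},{3},{5},{6,8}}
  P[2] = {{0},{1,2,4,7},{3},{5},{6},{8}}
6 equivalence class(es) (converged in 3)
class of 2: {1,2,4,7}; class of 6: {6}

Answer: NOT BISIMILAR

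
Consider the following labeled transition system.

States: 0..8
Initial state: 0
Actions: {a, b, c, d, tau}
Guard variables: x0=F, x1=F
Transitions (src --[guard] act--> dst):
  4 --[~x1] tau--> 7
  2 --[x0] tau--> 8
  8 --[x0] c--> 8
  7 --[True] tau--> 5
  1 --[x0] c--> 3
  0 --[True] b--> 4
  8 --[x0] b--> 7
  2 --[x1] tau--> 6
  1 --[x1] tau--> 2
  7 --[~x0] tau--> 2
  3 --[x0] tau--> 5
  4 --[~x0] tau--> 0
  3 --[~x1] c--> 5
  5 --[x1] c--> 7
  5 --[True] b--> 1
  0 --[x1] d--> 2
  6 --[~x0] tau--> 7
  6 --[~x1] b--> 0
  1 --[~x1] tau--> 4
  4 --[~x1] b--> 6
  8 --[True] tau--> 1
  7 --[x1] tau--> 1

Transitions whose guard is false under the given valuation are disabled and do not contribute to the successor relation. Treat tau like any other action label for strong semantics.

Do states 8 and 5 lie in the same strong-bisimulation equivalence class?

Compute ~ classes (split until stable):
  P[0] = {{0,1,2,3,4,5,6,7,8}}
  P[1] = {{0,5},{1,7,8},{2},{3},{4,6}}
  P[2] = {{0},{1},{2},{3},{4},{5},{6},{7},{8}}
Fixed point at round 3; 9 class(es).
[8]={8}  [5]={5}

Answer: NOT BISIMILAR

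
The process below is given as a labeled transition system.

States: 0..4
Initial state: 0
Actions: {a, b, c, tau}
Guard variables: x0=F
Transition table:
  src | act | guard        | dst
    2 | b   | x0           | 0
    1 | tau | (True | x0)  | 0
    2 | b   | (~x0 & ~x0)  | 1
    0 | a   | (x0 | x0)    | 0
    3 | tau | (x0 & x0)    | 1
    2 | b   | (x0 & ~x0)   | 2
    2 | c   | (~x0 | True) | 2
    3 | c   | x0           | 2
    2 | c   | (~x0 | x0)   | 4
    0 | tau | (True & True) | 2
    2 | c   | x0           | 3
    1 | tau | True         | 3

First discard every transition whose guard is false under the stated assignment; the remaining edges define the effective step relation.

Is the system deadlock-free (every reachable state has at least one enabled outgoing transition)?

R = {0,1,2,3,4}
  0: tau→2  [deg 1]
  1: tau→0  tau→3  [deg 2]
  2: b→1  c→2  c→4  [deg 3]
  3: ∅  [STUCK]
  4: ∅  [STUCK]
Path to 3: tau·b·tau

Answer: DEADLOCK at state 3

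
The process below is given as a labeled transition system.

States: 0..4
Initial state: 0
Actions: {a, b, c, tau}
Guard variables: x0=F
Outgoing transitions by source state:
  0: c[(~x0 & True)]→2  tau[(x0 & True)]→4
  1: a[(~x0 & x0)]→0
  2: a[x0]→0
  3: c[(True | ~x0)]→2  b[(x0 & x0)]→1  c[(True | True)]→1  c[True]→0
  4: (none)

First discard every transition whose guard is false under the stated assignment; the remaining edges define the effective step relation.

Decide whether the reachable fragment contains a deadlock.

Reachable = {0,2}
  0: c→2  [1 exit(s)]
  2: ∅  [no exit]
witness 2: c

Answer: DEADLOCK at state 2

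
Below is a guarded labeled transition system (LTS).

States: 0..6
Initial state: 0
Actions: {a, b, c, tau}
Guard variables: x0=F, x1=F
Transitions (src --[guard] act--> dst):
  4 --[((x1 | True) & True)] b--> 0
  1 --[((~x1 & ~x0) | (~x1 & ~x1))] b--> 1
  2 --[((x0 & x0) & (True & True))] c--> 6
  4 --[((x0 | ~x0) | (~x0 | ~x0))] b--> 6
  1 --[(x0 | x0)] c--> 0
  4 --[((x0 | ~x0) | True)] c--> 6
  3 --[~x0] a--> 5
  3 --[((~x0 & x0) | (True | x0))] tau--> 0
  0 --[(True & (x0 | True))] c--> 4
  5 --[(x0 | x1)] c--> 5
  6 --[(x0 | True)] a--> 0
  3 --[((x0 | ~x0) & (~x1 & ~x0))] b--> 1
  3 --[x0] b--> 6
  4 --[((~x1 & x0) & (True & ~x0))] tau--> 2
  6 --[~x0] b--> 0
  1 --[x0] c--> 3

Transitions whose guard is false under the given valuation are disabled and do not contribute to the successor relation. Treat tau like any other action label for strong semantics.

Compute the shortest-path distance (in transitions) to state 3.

Answer: UNREACHABLE

Trace:
Layered search for 3:
  Layer 0: {0}
  Layer 1: {4}
  Layer 2: {6}
3 never appears.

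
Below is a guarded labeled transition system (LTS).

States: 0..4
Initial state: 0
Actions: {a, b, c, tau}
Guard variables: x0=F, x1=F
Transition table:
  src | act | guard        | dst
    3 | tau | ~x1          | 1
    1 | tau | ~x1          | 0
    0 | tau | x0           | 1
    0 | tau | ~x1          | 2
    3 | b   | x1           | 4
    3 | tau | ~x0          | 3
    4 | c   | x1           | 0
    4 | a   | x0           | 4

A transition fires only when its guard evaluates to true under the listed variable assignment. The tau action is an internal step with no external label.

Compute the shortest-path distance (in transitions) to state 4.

Layered search for 4:
  L0 = {0}
  L1 = {2}
4 never appears.

Answer: UNREACHABLE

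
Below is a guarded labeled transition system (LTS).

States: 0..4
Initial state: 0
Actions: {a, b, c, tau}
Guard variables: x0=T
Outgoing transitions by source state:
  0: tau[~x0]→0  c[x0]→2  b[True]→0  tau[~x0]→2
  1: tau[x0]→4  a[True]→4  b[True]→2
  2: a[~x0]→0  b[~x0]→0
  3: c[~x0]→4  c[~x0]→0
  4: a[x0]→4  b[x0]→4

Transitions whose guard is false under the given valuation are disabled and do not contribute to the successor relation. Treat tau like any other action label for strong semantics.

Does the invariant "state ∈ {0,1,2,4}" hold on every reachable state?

Answer: INVARIANT HOLDS

Working:
Inv-set: {0,1,2,4}
R = {0,2}
  0: ok
  2: ok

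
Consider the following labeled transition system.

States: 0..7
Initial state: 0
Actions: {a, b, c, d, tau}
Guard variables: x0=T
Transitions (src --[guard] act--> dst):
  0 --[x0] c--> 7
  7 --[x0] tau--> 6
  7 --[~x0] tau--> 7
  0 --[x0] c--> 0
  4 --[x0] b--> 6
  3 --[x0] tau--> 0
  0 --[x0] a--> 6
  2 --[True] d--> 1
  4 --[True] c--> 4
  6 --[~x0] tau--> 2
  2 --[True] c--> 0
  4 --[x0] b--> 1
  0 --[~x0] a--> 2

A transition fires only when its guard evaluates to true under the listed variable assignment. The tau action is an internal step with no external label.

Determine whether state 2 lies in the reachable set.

Answer: UNREACHABLE

Analysis:
10 transition(s) survive guard evaluation.
Layer 0: {0}
Layer 1: {6,7}  now seen {0,6,7}
R = {0,6,7}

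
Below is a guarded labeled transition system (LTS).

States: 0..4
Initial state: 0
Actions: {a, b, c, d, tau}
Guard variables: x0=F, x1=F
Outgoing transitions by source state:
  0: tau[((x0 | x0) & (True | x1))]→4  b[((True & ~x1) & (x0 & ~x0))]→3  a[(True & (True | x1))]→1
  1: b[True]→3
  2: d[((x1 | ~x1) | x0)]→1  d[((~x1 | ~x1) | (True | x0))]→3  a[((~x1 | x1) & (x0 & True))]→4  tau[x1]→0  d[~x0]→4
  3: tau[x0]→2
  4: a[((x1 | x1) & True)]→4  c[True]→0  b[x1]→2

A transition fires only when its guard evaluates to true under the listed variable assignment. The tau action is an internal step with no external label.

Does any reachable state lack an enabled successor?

Answer: DEADLOCK at state 3

Trace:
Reachable = {0,1,3}
  0: a→1  [deg 1]
  1: b→3  [deg 1]
  3: ∅  [STUCK]
Path to 3: a·b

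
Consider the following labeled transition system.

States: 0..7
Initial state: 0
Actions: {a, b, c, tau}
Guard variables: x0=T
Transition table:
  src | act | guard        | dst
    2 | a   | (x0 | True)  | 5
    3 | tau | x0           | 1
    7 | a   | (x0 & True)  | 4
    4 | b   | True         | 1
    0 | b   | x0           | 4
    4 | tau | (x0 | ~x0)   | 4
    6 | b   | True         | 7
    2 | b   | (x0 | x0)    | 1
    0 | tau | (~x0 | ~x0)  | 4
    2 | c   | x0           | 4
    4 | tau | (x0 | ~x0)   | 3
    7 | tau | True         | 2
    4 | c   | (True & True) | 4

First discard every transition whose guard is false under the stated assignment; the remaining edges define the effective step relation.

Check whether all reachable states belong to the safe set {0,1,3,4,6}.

Answer: INVARIANT HOLDS

Working:
Inv-set: {0,1,3,4,6}
R = {0,1,3,4}
  0: safe
  1: safe
  3: safe
  4: safe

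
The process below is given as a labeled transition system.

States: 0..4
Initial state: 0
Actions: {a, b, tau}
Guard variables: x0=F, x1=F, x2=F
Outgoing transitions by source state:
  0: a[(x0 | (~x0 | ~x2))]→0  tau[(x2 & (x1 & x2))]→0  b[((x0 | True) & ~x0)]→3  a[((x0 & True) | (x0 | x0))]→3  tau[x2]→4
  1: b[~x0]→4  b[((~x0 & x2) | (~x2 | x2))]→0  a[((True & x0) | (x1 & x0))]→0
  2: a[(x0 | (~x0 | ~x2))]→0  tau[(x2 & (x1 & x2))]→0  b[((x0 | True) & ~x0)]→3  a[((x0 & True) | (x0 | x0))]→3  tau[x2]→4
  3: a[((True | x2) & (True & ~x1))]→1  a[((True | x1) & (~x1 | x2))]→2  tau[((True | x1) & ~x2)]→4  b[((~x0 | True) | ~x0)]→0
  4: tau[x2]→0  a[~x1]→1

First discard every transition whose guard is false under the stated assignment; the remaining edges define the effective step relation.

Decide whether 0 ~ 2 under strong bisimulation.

Refine partition for ~:
  round 0: {{0,1,2,3,4}}
  round 1: {{0,2},{1},{3},{4}}
stable after 2 split(s): 4 block(s)
[0]={0,2}  [2]={0,2}

Answer: BISIMILAR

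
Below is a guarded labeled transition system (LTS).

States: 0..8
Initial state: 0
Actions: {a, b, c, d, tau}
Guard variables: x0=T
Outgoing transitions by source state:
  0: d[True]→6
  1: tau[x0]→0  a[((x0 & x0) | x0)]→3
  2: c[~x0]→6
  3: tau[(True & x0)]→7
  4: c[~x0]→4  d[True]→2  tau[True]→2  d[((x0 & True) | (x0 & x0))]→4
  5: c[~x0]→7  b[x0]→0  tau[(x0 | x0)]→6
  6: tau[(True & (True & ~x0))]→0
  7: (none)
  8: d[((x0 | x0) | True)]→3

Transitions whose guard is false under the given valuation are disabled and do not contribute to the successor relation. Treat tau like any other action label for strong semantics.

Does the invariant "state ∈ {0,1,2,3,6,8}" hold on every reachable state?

Safe = {0,1,2,3,6,8}
Reachable = {0,6}
  0: safe
  6: safe

Answer: INVARIANT HOLDS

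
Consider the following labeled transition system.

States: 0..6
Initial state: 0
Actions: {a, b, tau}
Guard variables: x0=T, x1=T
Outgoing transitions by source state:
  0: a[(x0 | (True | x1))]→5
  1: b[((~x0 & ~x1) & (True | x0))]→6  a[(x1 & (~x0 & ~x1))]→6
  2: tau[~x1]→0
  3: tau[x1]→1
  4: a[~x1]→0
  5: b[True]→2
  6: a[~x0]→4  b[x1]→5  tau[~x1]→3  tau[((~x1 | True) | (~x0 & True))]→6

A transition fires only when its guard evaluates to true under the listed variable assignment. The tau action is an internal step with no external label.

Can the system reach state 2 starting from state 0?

Answer: REACHABLE

Trace:
5 transition(s) survive guard evaluation.
Layer 0: {0}
Layer 1: {5}  cumulative {0,5}
Layer 2: {2}  cumulative {0,2,5}
Reachable = {0,2,5}
witness 2: a·b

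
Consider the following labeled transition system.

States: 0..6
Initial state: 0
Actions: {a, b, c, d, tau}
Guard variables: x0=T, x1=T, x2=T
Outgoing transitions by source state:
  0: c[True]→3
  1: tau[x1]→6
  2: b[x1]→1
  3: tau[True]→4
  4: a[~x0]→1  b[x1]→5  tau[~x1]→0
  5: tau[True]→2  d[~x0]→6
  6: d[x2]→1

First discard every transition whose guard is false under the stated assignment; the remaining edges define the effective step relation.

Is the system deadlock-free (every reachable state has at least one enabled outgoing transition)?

Answer: DEADLOCK-FREE

Analysis:
Reach set: {0,1,2,3,4,5,6}
  0: c→3  [1 exit(s)]
  1: tau→6  [1 exit(s)]
  2: b→1  [1 exit(s)]
  3: tau→4  [1 exit(s)]
  4: b→5  [1 exit(s)]
  5: tau→2  [1 exit(s)]
  6: d→1  [1 exit(s)]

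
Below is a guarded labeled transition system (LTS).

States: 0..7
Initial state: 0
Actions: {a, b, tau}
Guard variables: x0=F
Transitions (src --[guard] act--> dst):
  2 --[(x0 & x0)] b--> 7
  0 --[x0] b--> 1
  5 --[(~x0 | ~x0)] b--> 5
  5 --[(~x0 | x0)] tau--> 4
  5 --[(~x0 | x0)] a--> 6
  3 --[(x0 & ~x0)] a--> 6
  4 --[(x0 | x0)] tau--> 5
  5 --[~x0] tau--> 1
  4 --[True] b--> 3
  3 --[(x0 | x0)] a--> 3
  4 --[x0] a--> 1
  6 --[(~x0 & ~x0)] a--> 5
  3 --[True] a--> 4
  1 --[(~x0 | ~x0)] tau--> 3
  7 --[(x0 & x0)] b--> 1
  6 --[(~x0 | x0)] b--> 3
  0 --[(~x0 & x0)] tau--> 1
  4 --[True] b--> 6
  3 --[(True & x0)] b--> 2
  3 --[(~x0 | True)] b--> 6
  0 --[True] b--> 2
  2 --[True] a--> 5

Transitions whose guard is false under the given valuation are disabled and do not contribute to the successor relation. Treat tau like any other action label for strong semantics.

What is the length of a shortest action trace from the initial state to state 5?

Answer: 2

Working:
BFS to 5:
  depth 0: {0}
  depth 1: {2}
  depth 2: {5}
first hit 5 at d=2 via b·a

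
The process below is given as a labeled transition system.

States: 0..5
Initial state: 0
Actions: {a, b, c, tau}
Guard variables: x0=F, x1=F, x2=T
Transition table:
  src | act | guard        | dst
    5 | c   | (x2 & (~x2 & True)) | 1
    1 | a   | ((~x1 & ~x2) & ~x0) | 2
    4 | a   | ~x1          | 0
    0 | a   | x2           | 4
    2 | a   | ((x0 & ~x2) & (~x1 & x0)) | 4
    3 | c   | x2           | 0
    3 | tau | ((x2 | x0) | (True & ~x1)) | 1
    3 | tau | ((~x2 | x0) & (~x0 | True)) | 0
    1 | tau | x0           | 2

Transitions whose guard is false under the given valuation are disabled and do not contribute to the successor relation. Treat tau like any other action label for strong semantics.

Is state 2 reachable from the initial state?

4 transition(s) survive guard evaluation.
Layer 0: {0}
Layer 1: {4}  cumulative {0,4}
Reachable = {0,4}

Answer: UNREACHABLE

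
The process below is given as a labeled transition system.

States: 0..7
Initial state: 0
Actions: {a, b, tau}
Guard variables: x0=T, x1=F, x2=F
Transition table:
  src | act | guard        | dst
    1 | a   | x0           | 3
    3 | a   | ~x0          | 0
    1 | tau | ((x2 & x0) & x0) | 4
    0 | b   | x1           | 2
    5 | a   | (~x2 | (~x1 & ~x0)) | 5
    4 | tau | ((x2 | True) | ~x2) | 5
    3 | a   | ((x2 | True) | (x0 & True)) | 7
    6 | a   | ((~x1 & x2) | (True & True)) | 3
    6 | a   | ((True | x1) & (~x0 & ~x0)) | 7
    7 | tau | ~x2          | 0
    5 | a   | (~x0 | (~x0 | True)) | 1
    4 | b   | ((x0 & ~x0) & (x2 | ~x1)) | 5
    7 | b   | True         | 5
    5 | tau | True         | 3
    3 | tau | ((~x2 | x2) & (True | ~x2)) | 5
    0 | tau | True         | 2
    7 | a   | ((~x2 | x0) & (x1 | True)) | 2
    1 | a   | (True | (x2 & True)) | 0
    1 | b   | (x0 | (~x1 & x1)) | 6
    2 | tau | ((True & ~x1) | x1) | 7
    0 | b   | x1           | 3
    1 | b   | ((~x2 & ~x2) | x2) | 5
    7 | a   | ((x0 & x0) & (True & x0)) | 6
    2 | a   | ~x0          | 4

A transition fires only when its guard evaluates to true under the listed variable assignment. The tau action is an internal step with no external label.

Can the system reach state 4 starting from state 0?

Answer: UNREACHABLE

Working:
17 transition(s) survive guard evaluation.
L0 = {0}
L1 = {2}  now seen {0,2}
L2 = {7}  now seen {0,2,7}
L3 = {5,6}  now seen {0,2,5,6,7}
L4 = {1,3}  now seen {0,1,2,3,5,6,7}
Reach set: {0,1,2,3,5,6,7}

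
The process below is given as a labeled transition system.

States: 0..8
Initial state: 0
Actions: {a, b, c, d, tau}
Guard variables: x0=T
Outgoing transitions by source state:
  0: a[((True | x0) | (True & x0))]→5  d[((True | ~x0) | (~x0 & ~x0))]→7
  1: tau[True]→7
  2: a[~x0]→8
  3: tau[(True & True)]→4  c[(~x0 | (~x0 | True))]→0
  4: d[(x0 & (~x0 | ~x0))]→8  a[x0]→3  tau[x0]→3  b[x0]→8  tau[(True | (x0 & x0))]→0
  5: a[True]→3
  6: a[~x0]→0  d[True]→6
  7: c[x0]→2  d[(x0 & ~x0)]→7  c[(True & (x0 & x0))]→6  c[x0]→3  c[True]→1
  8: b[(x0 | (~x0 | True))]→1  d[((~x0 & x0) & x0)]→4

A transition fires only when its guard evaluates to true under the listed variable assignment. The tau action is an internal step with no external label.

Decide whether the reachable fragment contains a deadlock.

Reach set: {0,1,2,3,4,5,6,7,8}
  0: a→5  d→7  [2 out]
  1: tau→7  [1 out]
  2: ∅  [deadlock]
  3: c→0  tau→4  [2 out]
  4: a→3  b→8  tau→0  tau→3  [4 out]
  5: a→3  [1 out]
  6: d→6  [1 out]
  7: c→1  c→2  c→3  c→6  [4 out]
  8: b→1  [1 out]
trace reaching 2: d·c

Answer: DEADLOCK at state 2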